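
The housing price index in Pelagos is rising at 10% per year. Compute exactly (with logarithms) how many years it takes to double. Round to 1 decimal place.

7.3 years

t = ln(2) / ln(1 + 0.1) = 0.6931 / 0.095310 ≈ 7.27.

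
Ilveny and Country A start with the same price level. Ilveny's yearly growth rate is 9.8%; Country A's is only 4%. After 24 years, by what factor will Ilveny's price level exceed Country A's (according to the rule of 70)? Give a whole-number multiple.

Only the 5.8-point difference matters.
70/5.8 ≈ 12.07 years per doubling of the ratio; 24 years gives 1.99 doublings, so ≈ 4×.

about 4 times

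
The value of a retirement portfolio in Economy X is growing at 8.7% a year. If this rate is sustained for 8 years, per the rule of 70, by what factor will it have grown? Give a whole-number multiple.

70/8.7 ≈ 8.05 years per doubling.
8 years fits 1 doubling: 2^1 = 2.

2 times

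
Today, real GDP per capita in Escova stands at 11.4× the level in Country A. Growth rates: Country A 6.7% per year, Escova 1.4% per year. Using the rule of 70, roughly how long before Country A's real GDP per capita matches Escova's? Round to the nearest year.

The growth-rate gap is 6.7% − 1.4% = 5.3 percentage points.
So the ratio between them halves every 70/5.3 ≈ 13.21 years.
An 11.4× gap takes log₂(11.4) ≈ 3.51 halvings to close: 3.51 × 13.21 ≈ 46 years.

46 years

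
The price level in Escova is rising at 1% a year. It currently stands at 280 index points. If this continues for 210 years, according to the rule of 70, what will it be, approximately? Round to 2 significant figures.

2200 index points

It doubles every 70/1 ≈ 70.00 years, so 210 years is 3.00 doublings.
2^3.00 ≈ 8.00; 280 × 8.00 ≈ 2200 index points.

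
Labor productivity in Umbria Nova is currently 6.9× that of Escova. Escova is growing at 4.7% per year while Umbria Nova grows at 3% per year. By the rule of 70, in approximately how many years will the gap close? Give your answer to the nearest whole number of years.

Escova gains on Umbria Nova at 4.7% − 3% = 1.7 points a year.
At that relative rate the gap halves every 70/1.7 ≈ 41.18 years.
A 6.9× gap takes log₂(6.9) ≈ 2.79 halvings to close: 2.79 × 41.18 ≈ 115 years.

115 years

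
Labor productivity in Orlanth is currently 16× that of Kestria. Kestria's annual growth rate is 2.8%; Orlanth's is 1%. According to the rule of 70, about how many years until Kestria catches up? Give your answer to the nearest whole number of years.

What matters is the difference: 1.8 pp.
Rule of 70 on the gap: the ratio halves every 70/1.8 ≈ 38.89 years.
A 16× gap closes after 4 halvings: 4 × 38.89 ≈ 156 years.

approximately 156 years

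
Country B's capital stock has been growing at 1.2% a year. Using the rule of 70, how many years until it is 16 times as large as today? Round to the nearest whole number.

One doubling takes 70/1.2 = 58.33 years.
16× is 4 doublings, so 4 × 58.33 ≈ 233 years.

about 233 years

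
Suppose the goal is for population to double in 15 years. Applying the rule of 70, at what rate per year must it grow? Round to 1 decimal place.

4.7%

70 / 15 ≈ 4.67, so about 4.7% per year.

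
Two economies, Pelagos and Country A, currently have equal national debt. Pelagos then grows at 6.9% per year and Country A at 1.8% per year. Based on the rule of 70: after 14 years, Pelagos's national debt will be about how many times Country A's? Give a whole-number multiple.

about 2 times

Pelagos pulls ahead at 5.1 pp per year, so the ratio doubles every 70/5.1 ≈ 13.73 years.
In 14 years that's 1.02 doublings: 2^1.02 ≈ 2.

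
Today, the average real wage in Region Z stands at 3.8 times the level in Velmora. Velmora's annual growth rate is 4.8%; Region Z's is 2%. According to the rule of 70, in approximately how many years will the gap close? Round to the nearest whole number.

The growth-rate gap is 4.8% − 2% = 2.8 percentage points.
So the ratio between them halves every 70/2.8 ≈ 25.00 years.
A 3.8 times gap takes log₂(3.8) ≈ 1.93 halvings to close: 1.93 × 25.00 ≈ 48 years.

48 years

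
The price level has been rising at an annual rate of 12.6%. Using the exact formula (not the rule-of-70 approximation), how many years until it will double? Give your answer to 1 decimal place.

t = ln(2) / ln(1 + 0.126) = 0.6931 / 0.118672 ≈ 5.84.

5.8 years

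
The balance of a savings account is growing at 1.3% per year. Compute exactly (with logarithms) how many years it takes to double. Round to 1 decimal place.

t = ln(2) / ln(1 + 0.013) = 0.6931 / 0.012916 ≈ 53.66.

53.7 years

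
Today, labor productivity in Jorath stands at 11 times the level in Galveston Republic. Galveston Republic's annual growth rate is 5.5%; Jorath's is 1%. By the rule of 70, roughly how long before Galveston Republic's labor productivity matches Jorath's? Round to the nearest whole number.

What matters is the difference: 4.5 pp.
Rule of 70 on the gap: the ratio halves every 70/4.5 ≈ 15.56 years.
An 11 times gap takes log₂(11) ≈ 3.46 halvings to close: 3.46 × 15.56 ≈ 54 years.

roughly 54 years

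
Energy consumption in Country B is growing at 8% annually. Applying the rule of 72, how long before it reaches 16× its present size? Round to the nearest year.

approximately 36 years

Doubling time ≈ 72/8 = 9.00 years.
Getting to 16× needs 4 doublings: 4 × 9.00 ≈ 36 years.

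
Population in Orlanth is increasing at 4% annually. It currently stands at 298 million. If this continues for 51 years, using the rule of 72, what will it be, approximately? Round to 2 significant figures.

around 2100 million

It doubles every 72/4 ≈ 18.00 years, so 51 years is 2.83 doublings.
2^2.83 ≈ 7.11; 298 × 7.11 ≈ 2100 million.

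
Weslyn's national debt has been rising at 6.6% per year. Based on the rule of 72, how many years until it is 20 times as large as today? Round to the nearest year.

Doubling time ≈ 72/6.6 = 10.91 years.
20× is log₂ 20 ≈ 4.32 doublings, so ≈ 4.32 × 10.91 = 47 years.

≈ 47 years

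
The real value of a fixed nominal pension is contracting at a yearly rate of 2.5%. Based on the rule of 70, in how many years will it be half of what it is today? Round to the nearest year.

Halving time ≈ 70 / 2.5 = 28.00 → 28 years.

28 years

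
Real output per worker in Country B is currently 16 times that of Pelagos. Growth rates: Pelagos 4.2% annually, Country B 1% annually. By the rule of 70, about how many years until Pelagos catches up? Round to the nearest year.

The growth-rate gap is 4.2% − 1% = 3.2 percentage points.
So the ratio between them halves every 70/3.2 ≈ 21.88 years.
A 16 times gap closes after 4 halvings: 4 × 21.88 ≈ 88 years.

roughly 88 years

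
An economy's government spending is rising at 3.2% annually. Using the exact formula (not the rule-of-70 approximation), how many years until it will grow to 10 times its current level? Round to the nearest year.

73 years

t = ln(10) / ln(1 + 0.032) = 2.3026 / 0.031499 ≈ 73.10.
≈ 73 years.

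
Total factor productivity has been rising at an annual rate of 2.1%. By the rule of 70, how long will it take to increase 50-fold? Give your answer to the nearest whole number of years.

roughly 188 years

At 2.1% it doubles every 70/2.1 ≈ 33.33 years.
50× is log₂ 50 ≈ 5.64 doublings, so ≈ 5.64 × 33.33 = 188 years.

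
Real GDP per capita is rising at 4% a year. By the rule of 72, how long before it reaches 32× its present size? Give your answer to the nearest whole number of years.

roughly 90 years

One doubling takes 72/4 = 18.00 years.
Getting to 32× needs 5 doublings: 5 × 18.00 ≈ 90 years.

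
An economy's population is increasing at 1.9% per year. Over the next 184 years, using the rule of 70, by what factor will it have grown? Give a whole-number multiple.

Doubling time ≈ 70/1.9 = 36.84 years.
184/36.84 ≈ 5 doublings, so about 2^5 = 32×.

32 times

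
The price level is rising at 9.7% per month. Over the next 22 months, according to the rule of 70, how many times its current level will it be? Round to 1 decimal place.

about 8.3 times

Doubling time ≈ 70/9.7 = 7.22 months.
22 months / 7.22 ≈ 3.05 doublings → factor 2^3.05 ≈ 8.3.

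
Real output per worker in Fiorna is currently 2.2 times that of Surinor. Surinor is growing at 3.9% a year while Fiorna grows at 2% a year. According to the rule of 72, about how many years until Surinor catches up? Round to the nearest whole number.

The growth-rate gap is 3.9% − 2% = 1.9 percentage points.
So the ratio between them halves every 72/1.9 ≈ 37.89 years.
A 2.2 times gap takes log₂(2.2) ≈ 1.14 halvings to close: 1.14 × 37.89 ≈ 43 years.

about 43 years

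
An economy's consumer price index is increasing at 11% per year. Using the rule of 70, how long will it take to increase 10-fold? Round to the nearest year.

Doubling time ≈ 70/11 = 6.36 years.
Reaching 10× takes log₂(10) ≈ 3.32 doublings.
3.32 × 6.36 ≈ 21 years.

approximately 21 years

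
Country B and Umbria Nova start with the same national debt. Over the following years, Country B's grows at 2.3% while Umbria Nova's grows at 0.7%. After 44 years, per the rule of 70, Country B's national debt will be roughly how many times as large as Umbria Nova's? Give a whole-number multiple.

Only the 1.6-point difference matters.
70/1.6 ≈ 43.75 years per doubling of the ratio; 44 years gives 1.01 doublings, so ≈ 2×.

2 times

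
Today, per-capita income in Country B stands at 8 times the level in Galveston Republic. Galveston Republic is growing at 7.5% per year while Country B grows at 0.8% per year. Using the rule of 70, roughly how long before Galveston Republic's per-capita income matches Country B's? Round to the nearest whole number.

What matters is the difference: 6.7 pp.
Rule of 70 on the gap: the ratio halves every 70/6.7 ≈ 10.45 years.
An 8 times gap closes after 3 halvings: 3 × 10.45 ≈ 31 years.

around 31 years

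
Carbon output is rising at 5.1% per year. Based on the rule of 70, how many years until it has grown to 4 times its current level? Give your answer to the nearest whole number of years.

roughly 27 years

At 5.1% it doubles every 70/5.1 ≈ 13.73 years.
Getting to 4× needs 2 doublings: 2 × 13.73 ≈ 27 years.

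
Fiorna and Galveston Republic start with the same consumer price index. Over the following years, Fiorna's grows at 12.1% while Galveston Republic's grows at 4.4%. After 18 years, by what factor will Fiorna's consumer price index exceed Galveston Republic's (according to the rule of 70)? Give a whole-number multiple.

Rate gap = 12.1% − 4.4% = 7.7 points.
The ratio doubles every 70/7.7 ≈ 9.09 years.
18/9.09 ≈ 1.98 doublings → ratio ≈ 2^1.98 ≈ 4.

roughly 4 times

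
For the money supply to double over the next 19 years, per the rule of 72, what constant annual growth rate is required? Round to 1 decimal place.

around 3.8% a year

72 / 19 ≈ 3.79, so about 3.8% a year.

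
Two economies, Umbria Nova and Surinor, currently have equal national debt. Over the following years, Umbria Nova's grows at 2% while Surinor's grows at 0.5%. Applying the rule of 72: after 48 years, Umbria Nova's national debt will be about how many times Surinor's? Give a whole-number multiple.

roughly 2 times

Only the 1.5-point difference matters.
72/1.5 ≈ 48.00 years per doubling of the ratio; 48 years gives 1.00 doublings, so ≈ 2×.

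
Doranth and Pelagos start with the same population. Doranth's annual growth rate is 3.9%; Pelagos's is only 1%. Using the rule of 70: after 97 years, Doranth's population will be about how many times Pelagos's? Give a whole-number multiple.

Rate gap = 3.9% − 1% = 2.9 points.
The ratio doubles every 70/2.9 ≈ 24.14 years.
97/24.14 ≈ 4.02 doublings → ratio ≈ 2^4.02 ≈ 16.

approximately 16 times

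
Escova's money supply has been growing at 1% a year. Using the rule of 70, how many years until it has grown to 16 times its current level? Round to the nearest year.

At 1% it doubles every 70/1 ≈ 70.00 years.
16 = 2^4, so 4 doublings → 280 years.

about 280 years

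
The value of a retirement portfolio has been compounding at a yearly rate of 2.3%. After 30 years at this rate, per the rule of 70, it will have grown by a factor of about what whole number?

70/2.3 ≈ 30.43 years per doubling.
30 years fits 1 doubling: 2^1 = 2.

roughly 2 times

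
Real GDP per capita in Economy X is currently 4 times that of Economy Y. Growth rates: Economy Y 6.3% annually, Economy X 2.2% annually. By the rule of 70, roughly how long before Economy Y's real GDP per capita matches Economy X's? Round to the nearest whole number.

What matters is the difference: 4.1 pp.
Rule of 70 on the gap: the ratio halves every 70/4.1 ≈ 17.07 years.
A 4 times gap closes after 2 halvings: 2 × 17.07 ≈ 34 years.

34 years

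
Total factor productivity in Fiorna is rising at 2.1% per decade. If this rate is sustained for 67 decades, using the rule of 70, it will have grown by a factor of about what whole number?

At 2.1% one doubling takes ≈ 33.33 decades; 67 decades is 2 of them, so ×4.

≈ 4 times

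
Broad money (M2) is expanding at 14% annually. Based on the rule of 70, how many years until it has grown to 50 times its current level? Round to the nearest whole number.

One doubling takes 70/14 = 5.00 years.
Reaching 50× takes log₂(50) ≈ 5.64 doublings.
5.64 × 5.00 ≈ 28 years.

around 28 years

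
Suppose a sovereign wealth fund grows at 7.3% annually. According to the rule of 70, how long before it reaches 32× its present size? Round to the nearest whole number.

around 48 years

Doubling time ≈ 70/7.3 = 9.59 years.
32× is 5 doublings, so 5 × 9.59 ≈ 48 years.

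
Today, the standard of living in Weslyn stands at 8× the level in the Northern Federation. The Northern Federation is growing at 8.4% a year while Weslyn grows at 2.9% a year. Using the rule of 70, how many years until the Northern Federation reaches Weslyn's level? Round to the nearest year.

The growth-rate gap is 8.4% − 2.9% = 5.5 percentage points.
So the ratio between them halves every 70/5.5 ≈ 12.73 years.
An 8× gap closes after 3 halvings: 3 × 12.73 ≈ 38 years.

38 years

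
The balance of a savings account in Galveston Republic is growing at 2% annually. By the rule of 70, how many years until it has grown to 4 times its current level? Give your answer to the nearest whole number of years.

Doubling time ≈ 70/2 = 35.00 years.
Getting to 4× needs 2 doublings: 2 × 35.00 ≈ 70 years.

around 70 years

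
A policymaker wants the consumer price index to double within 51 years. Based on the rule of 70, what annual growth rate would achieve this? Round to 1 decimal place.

70 / 51 ≈ 1.37, so about 1.4% a year.

1.4%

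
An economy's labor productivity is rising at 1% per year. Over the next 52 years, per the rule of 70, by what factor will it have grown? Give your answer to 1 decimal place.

Doubles every ≈ 70.00 years (70/1).
52 years is 0.74 doublings; 2^0.74 ≈ 1.7×.

1.7 times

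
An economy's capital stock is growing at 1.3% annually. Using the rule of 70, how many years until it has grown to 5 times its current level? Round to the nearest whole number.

One doubling takes 70/1.3 = 53.85 years.
5× is log₂ 5 ≈ 2.32 doublings, so ≈ 2.32 × 53.85 = 125 years.

around 125 years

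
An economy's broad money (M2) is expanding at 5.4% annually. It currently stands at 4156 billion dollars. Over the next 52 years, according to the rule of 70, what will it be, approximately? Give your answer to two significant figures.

≈ 67000 billion dollars

It doubles every 70/5.4 ≈ 12.96 years, so 52 years is 4.01 doublings.
2^4.01 ≈ 16.11; 4156 × 16.11 ≈ 67000 billion dollars.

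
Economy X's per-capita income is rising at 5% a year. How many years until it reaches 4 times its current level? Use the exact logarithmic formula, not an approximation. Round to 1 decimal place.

28.4 years

t = ln(4) / ln(1 + 0.05) = 1.3863 / 0.048790 ≈ 28.41.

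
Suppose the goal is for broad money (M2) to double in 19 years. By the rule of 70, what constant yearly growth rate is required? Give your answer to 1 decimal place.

around 3.7% per year

70 / 19 ≈ 3.68, so about 3.7% per year.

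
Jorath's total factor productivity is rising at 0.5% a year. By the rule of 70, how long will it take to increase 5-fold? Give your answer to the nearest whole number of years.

At 0.5% it doubles every 70/0.5 ≈ 140.00 years.
Reaching 5× takes log₂(5) ≈ 2.32 doublings.
2.32 × 140.00 ≈ 325 years.

325 years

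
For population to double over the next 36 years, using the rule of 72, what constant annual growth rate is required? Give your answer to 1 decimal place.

2.0%

72 / 36 ≈ 2.00, so about 2.0% a year.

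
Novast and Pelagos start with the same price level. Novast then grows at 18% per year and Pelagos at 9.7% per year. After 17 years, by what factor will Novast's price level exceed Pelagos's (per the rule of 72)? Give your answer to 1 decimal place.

roughly 3.9 times

Only the 8.3-point difference matters.
72/8.3 ≈ 8.67 years per doubling of the ratio; 17 years gives 1.96 doublings, so ≈ 3.9×.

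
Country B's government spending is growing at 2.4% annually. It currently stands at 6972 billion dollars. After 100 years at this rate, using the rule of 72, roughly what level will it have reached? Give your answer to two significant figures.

about 70000 billion dollars

It doubles every 72/2.4 ≈ 30.00 years, so 100 years is 3.33 doublings.
2^3.33 ≈ 10.06; 6972 × 10.06 ≈ 70000 billion dollars.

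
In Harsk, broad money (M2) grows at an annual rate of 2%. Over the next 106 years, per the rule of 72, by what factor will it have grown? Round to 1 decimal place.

Doubling time ≈ 72/2 = 36.00 years.
106 years / 36.00 ≈ 2.94 doublings → factor 2^2.94 ≈ 7.7.

roughly 7.7 times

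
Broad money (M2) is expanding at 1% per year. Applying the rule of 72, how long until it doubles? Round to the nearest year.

72/1 ≈ 72.00, so it doubles roughly every 72 years.

approximately 72 years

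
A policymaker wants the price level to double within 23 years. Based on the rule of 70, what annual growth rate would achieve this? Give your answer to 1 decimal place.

70 / 23 ≈ 3.04, so about 3.0% a year.

around 3.0%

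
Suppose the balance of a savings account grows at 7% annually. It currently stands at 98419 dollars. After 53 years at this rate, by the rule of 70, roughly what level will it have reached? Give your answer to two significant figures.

around 3900000 dollars

Doubling time ≈ 70/7 = 10.00 years.
53 years is 53/10.00 ≈ 5.30 doublings, a factor of 2^5.30 ≈ 39.40.
98419 × 39.40 ≈ 3900000 dollars.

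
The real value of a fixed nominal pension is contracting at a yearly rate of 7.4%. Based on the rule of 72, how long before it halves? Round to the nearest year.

The rule works in reverse for decay: 72/7.4 ≈ 9.73 years to halve.

10 years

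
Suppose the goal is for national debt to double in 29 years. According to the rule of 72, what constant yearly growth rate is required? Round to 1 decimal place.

≈ 2.5% per year

72 / 29 ≈ 2.48, so about 2.5% per year.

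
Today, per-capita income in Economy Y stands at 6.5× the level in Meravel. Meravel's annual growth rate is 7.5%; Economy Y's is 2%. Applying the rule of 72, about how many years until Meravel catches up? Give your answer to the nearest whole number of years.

The growth-rate gap is 7.5% − 2% = 5.5 percentage points.
So the ratio between them halves every 72/5.5 ≈ 13.09 years.
A 6.5× gap takes log₂(6.5) ≈ 2.70 halvings to close: 2.70 × 13.09 ≈ 35 years.

≈ 35 years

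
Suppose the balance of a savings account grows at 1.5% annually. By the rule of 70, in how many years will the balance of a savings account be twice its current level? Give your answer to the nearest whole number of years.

Doubling time ≈ 70 / 1.5 = 46.67 years.

roughly 47 years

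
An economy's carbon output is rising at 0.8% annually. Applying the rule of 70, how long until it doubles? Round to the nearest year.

around 88 years

At 0.8%, doubling takes about 70/0.8 = 87.50 years.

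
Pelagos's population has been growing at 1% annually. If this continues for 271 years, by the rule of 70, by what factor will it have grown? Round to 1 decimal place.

approximately 14.6 times

Doubles every ≈ 70.00 years (70/1).
271 years is 3.87 doublings; 2^3.87 ≈ 14.6×.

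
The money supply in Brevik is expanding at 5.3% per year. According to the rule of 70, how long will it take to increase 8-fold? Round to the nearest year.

40 years

At 5.3% it doubles every 70/5.3 ≈ 13.21 years.
Getting to 8× needs 3 doublings: 3 × 13.21 ≈ 40 years.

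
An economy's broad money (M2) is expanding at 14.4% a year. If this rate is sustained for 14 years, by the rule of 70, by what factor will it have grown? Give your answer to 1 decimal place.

approximately 7.4 times

Doubles every ≈ 4.86 years (70/14.4).
14 years is 2.88 doublings; 2^2.88 ≈ 7.4×.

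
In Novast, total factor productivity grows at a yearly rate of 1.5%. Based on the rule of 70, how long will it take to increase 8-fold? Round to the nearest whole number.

about 140 years

Doubling time ≈ 70/1.5 = 46.67 years.
Getting to 8× needs 3 doublings: 3 × 46.67 ≈ 140 years.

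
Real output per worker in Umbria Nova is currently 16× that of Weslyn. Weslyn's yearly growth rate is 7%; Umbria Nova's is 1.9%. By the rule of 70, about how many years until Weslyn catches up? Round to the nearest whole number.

The growth-rate gap is 7% − 1.9% = 5.1 percentage points.
So the ratio between them halves every 70/5.1 ≈ 13.73 years.
A 16× gap closes after 4 halvings: 4 × 13.73 ≈ 55 years.

55 years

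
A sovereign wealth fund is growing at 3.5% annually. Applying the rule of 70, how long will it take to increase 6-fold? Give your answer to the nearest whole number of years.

At 3.5% it doubles every 70/3.5 ≈ 20.00 years.
Reaching 6× takes log₂(6) ≈ 2.58 doublings.
2.58 × 20.00 ≈ 52 years.

roughly 52 years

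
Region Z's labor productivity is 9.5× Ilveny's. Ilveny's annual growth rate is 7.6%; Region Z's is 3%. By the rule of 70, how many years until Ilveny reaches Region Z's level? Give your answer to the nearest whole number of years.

around 49 years

What matters is the difference: 4.6 pp.
Rule of 70 on the gap: the ratio halves every 70/4.6 ≈ 15.22 years.
A 9.5× gap takes log₂(9.5) ≈ 3.25 halvings to close: 3.25 × 15.22 ≈ 49 years.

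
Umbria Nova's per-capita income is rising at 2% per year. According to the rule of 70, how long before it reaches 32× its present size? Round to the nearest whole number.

At 2% it doubles every 70/2 ≈ 35.00 years.
Getting to 32× needs 5 doublings: 5 × 35.00 ≈ 175 years.

≈ 175 years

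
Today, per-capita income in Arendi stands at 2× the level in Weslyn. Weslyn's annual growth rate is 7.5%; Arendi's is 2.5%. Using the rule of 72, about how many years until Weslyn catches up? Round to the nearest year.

The growth-rate gap is 7.5% − 2.5% = 5 percentage points.
So the ratio between them halves every 72/5 ≈ 14.40 years.
A 2× gap closes after 1 halving: 1 × 14.40 ≈ 14 years.

approximately 14 years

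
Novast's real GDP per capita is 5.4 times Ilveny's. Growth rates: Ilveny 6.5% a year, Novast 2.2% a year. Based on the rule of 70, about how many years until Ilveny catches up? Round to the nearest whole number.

The growth-rate gap is 6.5% − 2.2% = 4.3 percentage points.
So the ratio between them halves every 70/4.3 ≈ 16.28 years.
A 5.4 times gap takes log₂(5.4) ≈ 2.43 halvings to close: 2.43 × 16.28 ≈ 40 years.

about 40 years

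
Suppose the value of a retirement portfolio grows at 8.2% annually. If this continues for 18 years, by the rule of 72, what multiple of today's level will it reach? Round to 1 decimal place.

Doubles every ≈ 8.78 years (72/8.2).
18 years is 2.05 doublings; 2^2.05 ≈ 4.1×.

4.1 times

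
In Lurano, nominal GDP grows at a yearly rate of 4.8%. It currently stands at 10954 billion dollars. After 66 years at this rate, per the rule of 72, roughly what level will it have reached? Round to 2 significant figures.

≈ 230000 billion dollars

Doubling time ≈ 72/4.8 = 15.00 years.
66 years is 66/15.00 ≈ 4.40 doublings, a factor of 2^4.40 ≈ 21.11.
10954 × 21.11 ≈ 230000 billion dollars.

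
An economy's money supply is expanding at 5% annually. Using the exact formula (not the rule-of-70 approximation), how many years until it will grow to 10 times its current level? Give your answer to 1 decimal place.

t = ln(10) / ln(1 + 0.05) = 2.3026 / 0.048790 ≈ 47.19.

47.2 years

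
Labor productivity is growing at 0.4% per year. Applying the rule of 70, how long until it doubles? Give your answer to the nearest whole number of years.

roughly 175 years

70/0.4 ≈ 175.00, so it doubles roughly every 175 years.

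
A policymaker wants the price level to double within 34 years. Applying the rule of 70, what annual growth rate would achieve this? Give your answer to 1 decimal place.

approximately 2.1%

70 / 34 ≈ 2.06, so about 2.1% annually.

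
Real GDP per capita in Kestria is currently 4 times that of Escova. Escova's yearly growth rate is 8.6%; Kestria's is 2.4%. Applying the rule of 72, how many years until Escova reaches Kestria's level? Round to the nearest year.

≈ 23 years

What matters is the difference: 6.2 pp.
Rule of 72 on the gap: the ratio halves every 72/6.2 ≈ 11.61 years.
A 4 times gap closes after 2 halvings: 2 × 11.61 ≈ 23 years.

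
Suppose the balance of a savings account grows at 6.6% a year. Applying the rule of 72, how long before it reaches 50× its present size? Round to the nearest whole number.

At 6.6% it doubles every 72/6.6 ≈ 10.91 years.
50× is log₂ 50 ≈ 5.64 doublings, so ≈ 5.64 × 10.91 = 62 years.

≈ 62 years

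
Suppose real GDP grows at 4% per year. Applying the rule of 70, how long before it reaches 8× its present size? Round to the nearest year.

≈ 53 years

At 4% it doubles every 70/4 ≈ 17.50 years.
8 = 2^3, so 3 doublings → 53 years.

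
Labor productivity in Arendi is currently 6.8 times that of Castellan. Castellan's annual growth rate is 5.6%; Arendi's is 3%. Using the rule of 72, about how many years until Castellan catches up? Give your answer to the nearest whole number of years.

about 77 years

The growth-rate gap is 5.6% − 3% = 2.6 percentage points.
So the ratio between them halves every 72/2.6 ≈ 27.69 years.
A 6.8 times gap takes log₂(6.8) ≈ 2.77 halvings to close: 2.77 × 27.69 ≈ 77 years.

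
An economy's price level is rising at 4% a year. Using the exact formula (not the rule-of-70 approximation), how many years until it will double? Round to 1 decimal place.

t = ln(2) / ln(1 + 0.04) = 0.6931 / 0.039221 ≈ 17.67.

17.7 years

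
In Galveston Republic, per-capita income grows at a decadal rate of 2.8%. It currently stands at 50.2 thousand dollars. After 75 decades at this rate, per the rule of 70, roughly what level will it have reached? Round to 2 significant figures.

Doubling time ≈ 70/2.8 = 25.00 decades.
75 decades is 75/25.00 ≈ 3.00 doublings, a factor of 2^3.00 ≈ 8.00.
50.2 × 8.00 ≈ 400 thousand dollars.

around 400 thousand dollars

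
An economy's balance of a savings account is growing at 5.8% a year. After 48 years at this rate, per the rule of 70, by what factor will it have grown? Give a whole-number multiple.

16 times

At 5.8% one doubling takes ≈ 12.07 years; 48 years is 4 of them, so ×16.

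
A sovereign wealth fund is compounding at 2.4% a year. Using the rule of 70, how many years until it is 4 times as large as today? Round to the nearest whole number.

At 2.4% it doubles every 70/2.4 ≈ 29.17 years.
4 = 2^2, so 2 doublings → 58 years.

roughly 58 years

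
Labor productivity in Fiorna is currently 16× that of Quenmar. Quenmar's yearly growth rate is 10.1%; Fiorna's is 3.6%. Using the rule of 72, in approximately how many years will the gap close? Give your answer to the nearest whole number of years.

Quenmar gains on Fiorna at 10.1% − 3.6% = 6.5 points a year.
At that relative rate the gap halves every 72/6.5 ≈ 11.08 years.
A 16× gap closes after 4 halvings: 4 × 11.08 ≈ 44 years.

around 44 years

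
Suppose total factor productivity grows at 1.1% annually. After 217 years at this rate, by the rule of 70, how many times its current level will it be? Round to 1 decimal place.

about 10.6 times

Doubling time ≈ 70/1.1 = 63.64 years.
217 years / 63.64 ≈ 3.41 doublings → factor 2^3.41 ≈ 10.6.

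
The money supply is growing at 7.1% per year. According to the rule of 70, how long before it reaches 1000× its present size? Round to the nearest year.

At 7.1% it doubles every 70/7.1 ≈ 9.86 years.
1000× is log₂ 1000 ≈ 9.97 doublings, so ≈ 9.97 × 9.86 = 98 years.

about 98 years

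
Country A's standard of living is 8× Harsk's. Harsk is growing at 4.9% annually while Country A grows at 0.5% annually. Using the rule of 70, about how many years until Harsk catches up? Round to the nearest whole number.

Harsk gains on Country A at 4.9% − 0.5% = 4.4 points a year.
At that relative rate the gap halves every 70/4.4 ≈ 15.91 years.
An 8× gap closes after 3 halvings: 3 × 15.91 ≈ 48 years.

approximately 48 years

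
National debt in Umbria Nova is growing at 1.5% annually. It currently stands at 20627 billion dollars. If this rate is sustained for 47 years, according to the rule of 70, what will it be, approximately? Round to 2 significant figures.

It doubles every 70/1.5 ≈ 46.67 years, so 47 years is 1.01 doublings.
2^1.01 ≈ 2.01; 20627 × 2.01 ≈ 41000 billion dollars.

roughly 41000 billion dollars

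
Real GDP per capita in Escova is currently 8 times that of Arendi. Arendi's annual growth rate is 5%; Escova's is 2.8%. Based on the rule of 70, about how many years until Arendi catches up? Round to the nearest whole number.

The growth-rate gap is 5% − 2.8% = 2.2 percentage points.
So the ratio between them halves every 70/2.2 ≈ 31.82 years.
An 8 times gap closes after 3 halvings: 3 × 31.82 ≈ 95 years.

≈ 95 years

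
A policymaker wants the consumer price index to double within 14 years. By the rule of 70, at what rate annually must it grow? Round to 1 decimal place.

70 / 14 ≈ 5.00, so about 5.0% annually.

5.0%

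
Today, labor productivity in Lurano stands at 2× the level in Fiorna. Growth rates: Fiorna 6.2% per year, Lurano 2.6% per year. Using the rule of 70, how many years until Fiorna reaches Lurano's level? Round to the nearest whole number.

roughly 19 years

What matters is the difference: 3.6 pp.
Rule of 70 on the gap: the ratio halves every 70/3.6 ≈ 19.44 years.
A 2× gap closes after 1 halving: 1 × 19.44 ≈ 19 years.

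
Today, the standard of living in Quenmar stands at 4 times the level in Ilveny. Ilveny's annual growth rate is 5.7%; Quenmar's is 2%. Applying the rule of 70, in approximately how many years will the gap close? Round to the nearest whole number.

around 38 years

What matters is the difference: 3.7 pp.
Rule of 70 on the gap: the ratio halves every 70/3.7 ≈ 18.92 years.
A 4 times gap closes after 2 halvings: 2 × 18.92 ≈ 38 years.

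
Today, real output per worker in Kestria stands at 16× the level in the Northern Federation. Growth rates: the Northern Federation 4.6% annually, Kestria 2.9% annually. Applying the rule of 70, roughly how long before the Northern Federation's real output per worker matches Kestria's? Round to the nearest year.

the Northern Federation gains on Kestria at 4.6% − 2.9% = 1.7 points a year.
At that relative rate the gap halves every 70/1.7 ≈ 41.18 years.
A 16× gap closes after 4 halvings: 4 × 41.18 ≈ 165 years.

165 years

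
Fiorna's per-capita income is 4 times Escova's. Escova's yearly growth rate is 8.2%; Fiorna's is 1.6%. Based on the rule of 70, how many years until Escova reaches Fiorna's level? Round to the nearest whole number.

approximately 21 years

The growth-rate gap is 8.2% − 1.6% = 6.6 percentage points.
So the ratio between them halves every 70/6.6 ≈ 10.61 years.
A 4 times gap closes after 2 halvings: 2 × 10.61 ≈ 21 years.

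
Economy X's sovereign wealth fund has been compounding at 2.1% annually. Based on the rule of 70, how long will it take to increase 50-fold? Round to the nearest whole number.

Doubling time ≈ 70/2.1 = 33.33 years.
Reaching 50× takes log₂(50) ≈ 5.64 doublings.
5.64 × 33.33 ≈ 188 years.

around 188 years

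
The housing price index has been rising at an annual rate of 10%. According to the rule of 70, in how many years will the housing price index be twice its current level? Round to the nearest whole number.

around 7 years

Doubling time ≈ 70 / 10 = 7.00 years.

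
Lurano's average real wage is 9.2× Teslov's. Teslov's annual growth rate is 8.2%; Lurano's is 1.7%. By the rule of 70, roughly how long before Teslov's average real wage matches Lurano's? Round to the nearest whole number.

≈ 34 years

The growth-rate gap is 8.2% − 1.7% = 6.5 percentage points.
So the ratio between them halves every 70/6.5 ≈ 10.77 years.
A 9.2× gap takes log₂(9.2) ≈ 3.20 halvings to close: 3.20 × 10.77 ≈ 34 years.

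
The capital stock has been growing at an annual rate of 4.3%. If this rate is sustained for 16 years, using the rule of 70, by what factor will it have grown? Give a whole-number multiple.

70/4.3 ≈ 16.28 years per doubling.
16 years fits 1 doubling: 2^1 = 2.

approximately 2 times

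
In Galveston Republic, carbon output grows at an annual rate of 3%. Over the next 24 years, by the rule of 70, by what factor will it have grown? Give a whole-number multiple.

about 2 times

At 3% one doubling takes ≈ 23.33 years; 24 years is 1 of them, so ×2.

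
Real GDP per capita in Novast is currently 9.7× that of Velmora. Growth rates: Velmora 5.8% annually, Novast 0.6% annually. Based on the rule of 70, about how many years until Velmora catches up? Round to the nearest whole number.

≈ 44 years

Velmora gains on Novast at 5.8% − 0.6% = 5.2 points a year.
At that relative rate the gap halves every 70/5.2 ≈ 13.46 years.
A 9.7× gap takes log₂(9.7) ≈ 3.28 halvings to close: 3.28 × 13.46 ≈ 44 years.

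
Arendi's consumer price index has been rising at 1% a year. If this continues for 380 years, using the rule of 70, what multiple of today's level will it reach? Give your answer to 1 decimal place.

around 43.1 times

Doubles every ≈ 70.00 years (70/1).
380 years is 5.43 doublings; 2^5.43 ≈ 43.1×.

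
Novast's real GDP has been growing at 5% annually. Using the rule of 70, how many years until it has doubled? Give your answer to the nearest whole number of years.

roughly 14 years

At 5%, doubling takes about 70/5 = 14.00 years.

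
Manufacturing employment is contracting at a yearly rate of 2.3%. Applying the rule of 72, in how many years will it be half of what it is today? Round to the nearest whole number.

The rule works in reverse for decay: 72/2.3 ≈ 31.30 years to halve.

31 years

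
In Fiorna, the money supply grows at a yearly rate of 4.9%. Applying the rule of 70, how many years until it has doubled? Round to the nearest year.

Doubling time ≈ 70 / 4.9 = 14.29 years.

about 14 years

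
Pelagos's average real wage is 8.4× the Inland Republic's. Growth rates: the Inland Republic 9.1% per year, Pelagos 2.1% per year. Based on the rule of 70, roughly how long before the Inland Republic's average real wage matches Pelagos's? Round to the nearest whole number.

What matters is the difference: 7 pp.
Rule of 70 on the gap: the ratio halves every 70/7 ≈ 10.00 years.
An 8.4× gap takes log₂(8.4) ≈ 3.07 halvings to close: 3.07 × 10.00 ≈ 31 years.

31 years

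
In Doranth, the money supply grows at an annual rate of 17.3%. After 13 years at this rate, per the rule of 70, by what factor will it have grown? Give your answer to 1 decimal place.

Doubling time ≈ 70/17.3 = 4.05 years.
13 years / 4.05 ≈ 3.21 doublings → factor 2^3.21 ≈ 9.3.

around 9.3 times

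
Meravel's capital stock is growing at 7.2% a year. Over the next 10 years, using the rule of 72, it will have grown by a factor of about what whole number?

about 2 times

Doubling time ≈ 72/7.2 = 10.00 years.
10/10.00 ≈ 1 doubling, so about 2^1 = 2×.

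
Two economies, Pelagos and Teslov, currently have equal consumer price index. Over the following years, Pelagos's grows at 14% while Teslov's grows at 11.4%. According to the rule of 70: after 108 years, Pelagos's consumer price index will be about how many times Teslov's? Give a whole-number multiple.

roughly 16 times

Rate gap = 14% − 11.4% = 2.6 points.
The ratio doubles every 70/2.6 ≈ 26.92 years.
108/26.92 ≈ 4.01 doublings → ratio ≈ 2^4.01 ≈ 16.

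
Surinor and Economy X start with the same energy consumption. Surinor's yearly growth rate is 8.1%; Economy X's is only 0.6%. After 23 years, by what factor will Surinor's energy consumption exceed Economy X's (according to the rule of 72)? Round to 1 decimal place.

around 5.3 times

Rate gap = 8.1% − 0.6% = 7.5 points.
The ratio doubles every 72/7.5 ≈ 9.60 years.
23/9.60 ≈ 2.40 doublings → ratio ≈ 2^2.40 ≈ 5.3.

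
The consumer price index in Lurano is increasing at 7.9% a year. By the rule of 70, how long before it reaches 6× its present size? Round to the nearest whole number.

One doubling takes 70/7.9 = 8.86 years.
Reaching 6× takes log₂(6) ≈ 2.58 doublings.
2.58 × 8.86 ≈ 23 years.

≈ 23 years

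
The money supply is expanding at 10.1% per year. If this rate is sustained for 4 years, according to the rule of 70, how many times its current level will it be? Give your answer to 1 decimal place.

around 1.5 times

Doubling time ≈ 70/10.1 = 6.93 years.
4 years / 6.93 ≈ 0.58 doublings → factor 2^0.58 ≈ 1.5.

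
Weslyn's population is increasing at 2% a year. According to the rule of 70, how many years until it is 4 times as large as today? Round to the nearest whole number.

≈ 70 years

One doubling takes 70/2 = 35.00 years.
4× is 2 doublings, so 2 × 35.00 ≈ 70 years.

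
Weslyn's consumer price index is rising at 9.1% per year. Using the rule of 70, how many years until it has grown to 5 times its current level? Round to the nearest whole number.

At 9.1% it doubles every 70/9.1 ≈ 7.69 years.
5× is log₂ 5 ≈ 2.32 doublings, so ≈ 2.32 × 7.69 = 18 years.

approximately 18 years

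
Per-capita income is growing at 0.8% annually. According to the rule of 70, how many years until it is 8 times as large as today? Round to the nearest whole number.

about 263 years

At 0.8% it doubles every 70/0.8 ≈ 87.50 years.
8× is 3 doublings, so 3 × 87.50 ≈ 263 years.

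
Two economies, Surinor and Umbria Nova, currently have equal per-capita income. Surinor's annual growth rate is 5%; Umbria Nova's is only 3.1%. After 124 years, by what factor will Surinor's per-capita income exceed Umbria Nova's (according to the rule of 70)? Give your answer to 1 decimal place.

Rate gap = 5% − 3.1% = 1.9 points.
The ratio doubles every 70/1.9 ≈ 36.84 years.
124/36.84 ≈ 3.37 doublings → ratio ≈ 2^3.37 ≈ 10.3.

approximately 10.3 times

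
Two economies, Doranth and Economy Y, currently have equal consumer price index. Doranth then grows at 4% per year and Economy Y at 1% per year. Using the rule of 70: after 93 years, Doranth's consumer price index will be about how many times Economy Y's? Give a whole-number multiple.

Rate gap = 4% − 1% = 3 points.
The ratio doubles every 70/3 ≈ 23.33 years.
93/23.33 ≈ 3.99 doublings → ratio ≈ 2^3.99 ≈ 16.

16 times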